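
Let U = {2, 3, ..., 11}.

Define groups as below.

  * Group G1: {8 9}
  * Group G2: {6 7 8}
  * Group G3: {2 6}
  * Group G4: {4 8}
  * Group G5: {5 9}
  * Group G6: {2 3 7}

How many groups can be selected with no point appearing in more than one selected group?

3

G3, G4, G5 are pairwise disjoint (G3={2,6}; G4={4,8}; G5={5,9}).
Every remaining group overlaps one of these, and no 4 of the listed groups are pairwise disjoint, so 3 is the maximum.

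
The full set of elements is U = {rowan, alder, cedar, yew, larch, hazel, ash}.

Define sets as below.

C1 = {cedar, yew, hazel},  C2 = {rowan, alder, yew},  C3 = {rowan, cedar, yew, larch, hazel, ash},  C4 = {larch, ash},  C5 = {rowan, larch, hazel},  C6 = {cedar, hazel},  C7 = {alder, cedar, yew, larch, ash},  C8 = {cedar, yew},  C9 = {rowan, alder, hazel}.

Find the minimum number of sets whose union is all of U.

2

Take {C5, C7}. Their union is {rowan, alder, cedar, yew, larch, hazel, ash}, which is all 7 elements.
No single set has all 7 elements (the largest, C3, has 6), so 2 is optimal.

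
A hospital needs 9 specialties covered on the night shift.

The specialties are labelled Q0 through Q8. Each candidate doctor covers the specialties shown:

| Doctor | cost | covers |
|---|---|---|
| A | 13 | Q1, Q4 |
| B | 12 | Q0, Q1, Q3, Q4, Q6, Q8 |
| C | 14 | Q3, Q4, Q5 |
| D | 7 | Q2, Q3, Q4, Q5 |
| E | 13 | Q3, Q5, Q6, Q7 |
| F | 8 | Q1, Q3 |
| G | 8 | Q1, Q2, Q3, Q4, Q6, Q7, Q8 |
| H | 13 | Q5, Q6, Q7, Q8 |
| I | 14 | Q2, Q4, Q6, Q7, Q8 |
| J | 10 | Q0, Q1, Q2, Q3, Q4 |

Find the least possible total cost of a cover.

H, J together cover every specialty (H ∪ J = {Q0, Q1, Q2, Q3, Q4, Q5, Q6, Q7, Q8}); total cost 13 + 10 = 23.
The greedy pick G, D, J costs 25; no covering selection beats 23.

23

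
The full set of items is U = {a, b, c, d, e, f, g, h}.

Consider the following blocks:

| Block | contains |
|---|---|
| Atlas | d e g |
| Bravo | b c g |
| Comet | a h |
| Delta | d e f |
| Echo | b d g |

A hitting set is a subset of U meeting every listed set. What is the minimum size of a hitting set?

T = {a, b, e} meets every block (each contains at least one member of T), and |T| = 3.
The blocks Bravo, Comet, Delta are pairwise disjoint, so any hitting set needs a separate item for each — at least 3. Hence 3 is optimal.

3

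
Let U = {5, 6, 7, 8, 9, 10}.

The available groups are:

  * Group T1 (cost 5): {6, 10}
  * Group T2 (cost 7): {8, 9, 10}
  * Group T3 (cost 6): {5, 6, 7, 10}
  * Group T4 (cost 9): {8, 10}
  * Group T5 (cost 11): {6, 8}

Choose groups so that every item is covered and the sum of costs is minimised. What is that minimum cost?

T2, T3 together cover every item (T2 ∪ T3 = {5, 6, 7, 8, 9, 10}); total cost 7 + 6 = 13.
No covering selection has total cost below 13.

13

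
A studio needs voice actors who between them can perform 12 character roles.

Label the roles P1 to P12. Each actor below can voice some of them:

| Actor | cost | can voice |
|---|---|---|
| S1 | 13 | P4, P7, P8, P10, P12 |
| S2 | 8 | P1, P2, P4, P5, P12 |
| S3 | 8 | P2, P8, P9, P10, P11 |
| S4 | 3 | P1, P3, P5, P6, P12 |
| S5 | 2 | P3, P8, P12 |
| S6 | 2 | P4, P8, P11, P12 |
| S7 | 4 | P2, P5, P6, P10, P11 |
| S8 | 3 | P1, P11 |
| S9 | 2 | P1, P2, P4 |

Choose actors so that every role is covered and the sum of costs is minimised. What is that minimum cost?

24

S1, S3, S4 together cover every role (S1 ∪ S3 ∪ S4 = {P1, P2, P3, P4, P5, P6, P7, P8, P9, P10, P11, P12}); total cost 13 + 8 + 3 = 24.
The greedy pick S6, S4, S7, S3, S1 costs 30; no covering selection beats 24.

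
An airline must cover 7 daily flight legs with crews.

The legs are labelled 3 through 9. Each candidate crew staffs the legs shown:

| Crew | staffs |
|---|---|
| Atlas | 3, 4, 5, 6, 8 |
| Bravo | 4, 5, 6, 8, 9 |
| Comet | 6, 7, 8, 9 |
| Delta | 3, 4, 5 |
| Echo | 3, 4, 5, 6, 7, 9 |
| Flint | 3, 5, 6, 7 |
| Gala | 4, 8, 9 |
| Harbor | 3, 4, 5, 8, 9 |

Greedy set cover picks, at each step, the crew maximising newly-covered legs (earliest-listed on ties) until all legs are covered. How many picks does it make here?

Greedy: pick Echo (covers 6 new) → pick Atlas (covers 1 new). Total picks: 2.

2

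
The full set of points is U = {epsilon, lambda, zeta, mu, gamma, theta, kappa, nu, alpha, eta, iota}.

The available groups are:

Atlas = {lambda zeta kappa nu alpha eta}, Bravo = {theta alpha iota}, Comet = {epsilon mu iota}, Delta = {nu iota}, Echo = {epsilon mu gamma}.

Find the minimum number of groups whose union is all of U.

Atlas, Bravo, and Echo cover everything between them: the union {epsilon, lambda, zeta, mu, gamma, theta, kappa, nu, alpha, eta, iota} is all of U.
Only Atlas contains lambda, so Atlas is forced; the remaining 5 points need at least 2 more groups (each remaining group adds at most 3) — so at least 3 groups are needed, and 3 is optimal.

3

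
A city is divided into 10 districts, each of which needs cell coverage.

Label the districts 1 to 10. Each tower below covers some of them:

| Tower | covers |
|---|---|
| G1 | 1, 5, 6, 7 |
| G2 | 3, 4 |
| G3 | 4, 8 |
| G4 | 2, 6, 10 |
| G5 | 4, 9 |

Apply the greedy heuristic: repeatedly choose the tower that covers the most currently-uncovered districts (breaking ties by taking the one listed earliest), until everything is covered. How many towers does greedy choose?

5

Greedy: pick G1 (covers 4 new) → pick G2 (covers 2 new) → pick G4 (covers 2 new) → pick G3 (covers 1 new) → pick G5 (covers 1 new). Total picks: 5.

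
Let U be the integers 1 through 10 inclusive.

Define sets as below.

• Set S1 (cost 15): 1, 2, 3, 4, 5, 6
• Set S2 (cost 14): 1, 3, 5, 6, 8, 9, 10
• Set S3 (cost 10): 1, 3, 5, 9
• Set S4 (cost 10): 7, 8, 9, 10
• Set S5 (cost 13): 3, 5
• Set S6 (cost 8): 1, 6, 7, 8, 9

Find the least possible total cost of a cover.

S1, S4 together cover every element (S1 ∪ S4 = {1, 2, 3, 4, 5, 6, 7, 8, 9, 10}); total cost 15 + 10 = 25.
The greedy pick S6, S1, S4 costs 33; no covering selection beats 25.

25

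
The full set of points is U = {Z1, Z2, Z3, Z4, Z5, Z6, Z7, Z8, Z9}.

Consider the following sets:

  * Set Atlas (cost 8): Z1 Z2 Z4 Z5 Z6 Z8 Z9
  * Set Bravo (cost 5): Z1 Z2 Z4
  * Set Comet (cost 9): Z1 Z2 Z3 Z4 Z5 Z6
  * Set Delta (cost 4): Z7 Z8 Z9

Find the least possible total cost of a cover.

Comet, Delta together cover every point (Comet ∪ Delta = {Z1, Z2, Z3, Z4, Z5, Z6, Z7, Z8, Z9}); total cost 9 + 4 = 13.
The greedy pick Atlas, Delta, Comet costs 21; no covering selection beats 13.

13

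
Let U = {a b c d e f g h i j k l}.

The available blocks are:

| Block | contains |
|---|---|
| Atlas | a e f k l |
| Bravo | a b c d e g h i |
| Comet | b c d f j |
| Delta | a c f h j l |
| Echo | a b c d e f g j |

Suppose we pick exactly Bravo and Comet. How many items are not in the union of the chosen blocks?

Union of Bravo, Comet = {a, b, c, d, e, f, g, h, i, j}.
Not covered: k, l — 2 items.

2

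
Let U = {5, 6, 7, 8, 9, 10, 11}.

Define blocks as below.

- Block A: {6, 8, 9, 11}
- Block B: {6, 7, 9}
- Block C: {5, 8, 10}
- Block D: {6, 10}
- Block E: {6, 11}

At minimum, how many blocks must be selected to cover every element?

A and B and C together: A ∪ B ∪ C = {5, 6, 7, 8, 9, 10, 11} — every element is covered.
Only C contains 5, so C is forced; the remaining 4 elements need at least 2 more blocks (each remaining block adds at most 3) — so at least 3 blocks are needed, and 3 is optimal.

3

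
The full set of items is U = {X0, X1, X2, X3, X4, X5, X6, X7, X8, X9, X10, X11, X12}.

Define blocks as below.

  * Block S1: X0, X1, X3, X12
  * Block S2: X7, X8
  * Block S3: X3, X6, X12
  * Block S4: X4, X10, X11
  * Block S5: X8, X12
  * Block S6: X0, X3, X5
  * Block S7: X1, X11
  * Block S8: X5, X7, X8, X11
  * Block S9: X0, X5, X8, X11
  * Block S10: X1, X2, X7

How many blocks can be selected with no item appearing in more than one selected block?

S4, S5, S6, S10 are pairwise disjoint (S4={X4,X10,X11}; S5={X8,X12}; S6={X0,X3,X5}; S10={X1,X2,X7}).
Every remaining block overlaps one of these, and no 5 of the listed blocks are pairwise disjoint, so 4 is the maximum.

4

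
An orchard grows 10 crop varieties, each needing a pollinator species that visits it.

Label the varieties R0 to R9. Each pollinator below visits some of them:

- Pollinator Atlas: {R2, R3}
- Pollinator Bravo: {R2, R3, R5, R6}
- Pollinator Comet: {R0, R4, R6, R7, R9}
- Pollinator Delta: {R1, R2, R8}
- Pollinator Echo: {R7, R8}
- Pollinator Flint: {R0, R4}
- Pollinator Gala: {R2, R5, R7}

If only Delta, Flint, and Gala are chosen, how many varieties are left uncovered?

3

Union of Delta, Flint, Gala = {R0, R1, R2, R4, R5, R7, R8}.
Not covered: R3, R6, R9 — 3 varieties.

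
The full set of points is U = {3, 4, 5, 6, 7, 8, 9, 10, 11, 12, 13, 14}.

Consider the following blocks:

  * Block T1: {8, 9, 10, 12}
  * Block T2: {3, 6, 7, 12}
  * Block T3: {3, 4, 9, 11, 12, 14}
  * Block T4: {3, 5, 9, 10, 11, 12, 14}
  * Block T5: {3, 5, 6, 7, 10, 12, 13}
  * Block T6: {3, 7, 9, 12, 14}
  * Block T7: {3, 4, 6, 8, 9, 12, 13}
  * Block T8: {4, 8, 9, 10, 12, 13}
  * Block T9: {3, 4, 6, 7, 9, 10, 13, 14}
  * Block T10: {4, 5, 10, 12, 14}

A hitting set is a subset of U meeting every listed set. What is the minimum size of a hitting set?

2

Take H = {9, 12}. Each listed block contains at least one of these, so H is a hitting set of size 2.
No single point lies in every block, so at least 2 are needed and 2 is optimal.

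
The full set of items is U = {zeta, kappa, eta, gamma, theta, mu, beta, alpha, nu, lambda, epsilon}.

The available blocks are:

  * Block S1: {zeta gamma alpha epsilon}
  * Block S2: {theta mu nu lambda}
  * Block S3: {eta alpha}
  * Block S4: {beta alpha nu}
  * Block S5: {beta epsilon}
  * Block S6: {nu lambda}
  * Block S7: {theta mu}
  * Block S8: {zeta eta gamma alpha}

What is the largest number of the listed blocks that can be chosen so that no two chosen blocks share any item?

4

S5, S6, S7, S8 are pairwise disjoint (S5={beta,epsilon}; S6={nu,lambda}; S7={theta,mu}; S8={zeta,eta,gamma,alpha}).
Every remaining block overlaps one of these, and no 5 of the listed blocks are pairwise disjoint, so 4 is the maximum.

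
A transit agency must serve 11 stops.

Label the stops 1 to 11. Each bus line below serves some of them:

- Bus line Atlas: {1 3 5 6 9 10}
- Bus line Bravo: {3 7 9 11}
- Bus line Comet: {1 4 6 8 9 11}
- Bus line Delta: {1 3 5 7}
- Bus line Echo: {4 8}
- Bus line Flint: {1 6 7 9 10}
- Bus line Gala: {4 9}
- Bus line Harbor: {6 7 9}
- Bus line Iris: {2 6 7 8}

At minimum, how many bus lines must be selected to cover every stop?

3

Take {Atlas, Comet, Iris}. Their union is {1, 2, 3, 4, 5, 6, 7, 8, 9, 10, 11}, which is all 11 stops.
Only Iris contains 2, so Iris is forced; the remaining 7 stops need at least 2 more bus lines (each remaining bus line adds at most 5) — so at least 3 bus lines are needed, and 3 is optimal.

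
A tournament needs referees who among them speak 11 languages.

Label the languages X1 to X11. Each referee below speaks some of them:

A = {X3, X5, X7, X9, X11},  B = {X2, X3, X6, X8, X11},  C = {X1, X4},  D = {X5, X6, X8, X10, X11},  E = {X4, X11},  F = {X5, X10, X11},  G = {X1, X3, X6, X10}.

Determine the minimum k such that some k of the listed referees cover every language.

A and B and C and F together: A ∪ B ∪ C ∪ F = {X1, X2, X3, X4, X5, X6, X7, X8, X9, X10, X11} — every language is covered.
No 3 of the 7 referees cover everything (all 35 combinations miss at least one language), so 4 is optimal.

4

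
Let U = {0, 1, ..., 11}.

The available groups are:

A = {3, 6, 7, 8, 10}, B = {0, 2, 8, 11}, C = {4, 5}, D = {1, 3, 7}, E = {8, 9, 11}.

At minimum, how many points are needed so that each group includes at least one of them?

3

H = {4, 7, 11} meets every group (each contains at least one member of H), and |H| = 3.
The groups B, C, D are pairwise disjoint, so any hitting set needs a separate point for each — at least 3. Hence 3 is optimal.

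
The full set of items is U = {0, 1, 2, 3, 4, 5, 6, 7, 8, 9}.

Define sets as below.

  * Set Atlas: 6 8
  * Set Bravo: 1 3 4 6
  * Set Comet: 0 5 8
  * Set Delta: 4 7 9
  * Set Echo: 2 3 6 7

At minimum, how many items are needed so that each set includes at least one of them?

Take H = {6, 8, 9}. Each listed set contains at least one of these, so H is a hitting set of size 3.
No choice of 2 items meets every set, so 3 is the minimum.

3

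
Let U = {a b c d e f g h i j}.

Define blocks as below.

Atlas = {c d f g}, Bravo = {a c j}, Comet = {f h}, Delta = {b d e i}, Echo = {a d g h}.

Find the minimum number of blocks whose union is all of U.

4

Take {Atlas, Bravo, Delta, Echo}. Their union is {a, b, c, d, e, f, g, h, i, j}, which is all 10 elements.
No 3 of the 5 blocks cover everything (all 10 combinations miss at least one element), so 4 is optimal.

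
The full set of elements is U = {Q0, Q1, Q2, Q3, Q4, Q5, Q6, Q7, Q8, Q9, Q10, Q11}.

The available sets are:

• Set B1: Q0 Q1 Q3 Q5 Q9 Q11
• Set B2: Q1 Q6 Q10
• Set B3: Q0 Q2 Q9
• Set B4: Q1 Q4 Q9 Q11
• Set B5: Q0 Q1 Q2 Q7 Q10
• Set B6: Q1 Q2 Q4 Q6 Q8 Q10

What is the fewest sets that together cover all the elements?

B1, B5, and B6 cover everything between them: the union {Q0, Q1, Q2, Q3, Q4, Q5, Q6, Q7, Q8, Q9, Q10, Q11} is all of U.
Only B1 contains Q3, so B1 is forced; the remaining 6 elements need at least 2 more sets (each remaining set adds at most 5) — so at least 3 sets are needed, and 3 is optimal.

3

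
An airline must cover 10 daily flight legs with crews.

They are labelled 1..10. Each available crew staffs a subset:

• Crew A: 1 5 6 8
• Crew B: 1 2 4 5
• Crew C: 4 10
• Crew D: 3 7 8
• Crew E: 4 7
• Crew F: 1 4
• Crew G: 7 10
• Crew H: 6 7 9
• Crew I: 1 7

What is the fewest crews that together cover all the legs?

4

Take {B, C, D, H}. Their union is {1, 2, 3, 4, 5, 6, 7, 8, 9, 10}, which is all 10 legs.
No 3 of the 9 crews cover everything (all 84 combinations miss at least one leg), so 4 is optimal.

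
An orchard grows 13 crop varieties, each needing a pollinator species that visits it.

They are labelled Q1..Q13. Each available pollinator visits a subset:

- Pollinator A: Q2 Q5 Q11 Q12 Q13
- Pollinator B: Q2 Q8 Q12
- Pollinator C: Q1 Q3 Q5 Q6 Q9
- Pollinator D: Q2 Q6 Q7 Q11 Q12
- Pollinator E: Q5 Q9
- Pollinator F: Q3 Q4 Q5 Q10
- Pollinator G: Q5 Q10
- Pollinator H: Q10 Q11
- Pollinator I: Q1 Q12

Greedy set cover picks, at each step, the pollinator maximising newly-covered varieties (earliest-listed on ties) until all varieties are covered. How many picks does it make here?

Greedy: pick A (covers 5 new) → pick C (covers 4 new) → pick F (covers 2 new) → pick B (covers 1 new) → pick D (covers 1 new). Total picks: 5.

5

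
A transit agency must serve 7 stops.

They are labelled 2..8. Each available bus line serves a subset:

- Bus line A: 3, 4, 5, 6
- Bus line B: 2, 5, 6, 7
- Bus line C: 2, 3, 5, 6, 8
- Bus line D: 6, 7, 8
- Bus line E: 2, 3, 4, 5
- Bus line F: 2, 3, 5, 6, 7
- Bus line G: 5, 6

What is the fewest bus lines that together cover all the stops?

2

D and E together: D ∪ E = {2, 3, 4, 5, 6, 7, 8} — every stop is covered.
No single bus line has all 7 stops (the largest, C, has 5), so 2 is optimal.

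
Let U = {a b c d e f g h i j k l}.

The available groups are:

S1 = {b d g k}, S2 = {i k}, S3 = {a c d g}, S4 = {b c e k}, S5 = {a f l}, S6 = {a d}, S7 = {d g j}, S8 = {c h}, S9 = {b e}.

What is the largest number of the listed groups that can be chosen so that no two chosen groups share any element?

S2, S5, S7, S8, S9 are pairwise disjoint (S2={i,k}; S5={a,f,l}; S7={d,g,j}; S8={c,h}; S9={b,e}).
Every remaining group overlaps one of these, and no 6 of the listed groups are pairwise disjoint, so 5 is the maximum.

5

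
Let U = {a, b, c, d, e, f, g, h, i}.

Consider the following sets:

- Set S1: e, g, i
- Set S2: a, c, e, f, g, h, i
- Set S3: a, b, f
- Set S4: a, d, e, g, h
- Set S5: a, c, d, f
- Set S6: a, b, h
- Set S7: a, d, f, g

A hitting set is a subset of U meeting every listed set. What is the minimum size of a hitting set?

Take T = {a, e}. Each listed set contains at least one of these, so T is a hitting set of size 2.
The sets S1, S5 are pairwise disjoint, so any hitting set needs a separate point for each — at least 2. Hence 2 is optimal.

2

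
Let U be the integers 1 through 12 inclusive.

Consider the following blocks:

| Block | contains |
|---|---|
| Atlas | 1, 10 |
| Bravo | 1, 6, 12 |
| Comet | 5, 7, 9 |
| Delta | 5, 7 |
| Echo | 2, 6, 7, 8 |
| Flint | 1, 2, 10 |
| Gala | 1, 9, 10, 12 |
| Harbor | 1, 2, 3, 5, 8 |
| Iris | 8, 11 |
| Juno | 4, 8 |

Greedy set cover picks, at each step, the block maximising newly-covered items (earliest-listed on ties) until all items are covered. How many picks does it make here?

Greedy: pick Harbor (covers 5 new) → pick Gala (covers 3 new) → pick Echo (covers 2 new) → pick Iris (covers 1 new) → pick Juno (covers 1 new). Total picks: 5.

5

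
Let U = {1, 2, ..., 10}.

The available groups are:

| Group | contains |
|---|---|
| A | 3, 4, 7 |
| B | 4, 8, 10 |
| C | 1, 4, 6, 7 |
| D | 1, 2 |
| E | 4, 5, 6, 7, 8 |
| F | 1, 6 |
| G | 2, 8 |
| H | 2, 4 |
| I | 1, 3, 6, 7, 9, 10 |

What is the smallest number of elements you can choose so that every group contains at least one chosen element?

3

Take T = {1, 4, 8}. Each listed group contains at least one of these, so T is a hitting set of size 3.
The groups A, F, G are pairwise disjoint, so any hitting set needs a separate element for each — at least 3. Hence 3 is optimal.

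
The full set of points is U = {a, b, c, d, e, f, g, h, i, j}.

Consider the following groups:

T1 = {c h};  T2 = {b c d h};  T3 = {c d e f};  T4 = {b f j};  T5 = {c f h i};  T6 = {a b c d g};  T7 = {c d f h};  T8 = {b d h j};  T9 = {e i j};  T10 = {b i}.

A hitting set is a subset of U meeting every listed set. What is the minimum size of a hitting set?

Take T = {c, i, j}. Each listed group contains at least one of these, so T is a hitting set of size 3.
No choice of 2 points meets every group, so 3 is the minimum.

3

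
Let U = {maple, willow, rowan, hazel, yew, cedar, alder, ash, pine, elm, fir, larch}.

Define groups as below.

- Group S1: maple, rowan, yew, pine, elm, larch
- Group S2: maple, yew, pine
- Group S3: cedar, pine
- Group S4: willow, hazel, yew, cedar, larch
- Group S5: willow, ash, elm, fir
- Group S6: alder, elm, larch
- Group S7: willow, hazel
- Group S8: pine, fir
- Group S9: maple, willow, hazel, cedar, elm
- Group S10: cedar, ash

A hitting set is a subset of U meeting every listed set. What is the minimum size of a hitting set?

H = {willow, cedar, pine, larch} meets every group (each contains at least one member of H), and |H| = 4.
The groups S2, S6, S7, S10 are pairwise disjoint, so any hitting set needs a separate point for each — at least 4. Hence 4 is optimal.

4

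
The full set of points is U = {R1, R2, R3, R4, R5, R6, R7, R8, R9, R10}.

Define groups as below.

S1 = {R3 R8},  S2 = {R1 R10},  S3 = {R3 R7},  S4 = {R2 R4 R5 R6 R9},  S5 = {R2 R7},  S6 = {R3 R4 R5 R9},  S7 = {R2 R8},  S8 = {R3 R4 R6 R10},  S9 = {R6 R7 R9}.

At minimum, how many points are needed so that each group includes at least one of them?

Take H = {R1, R4, R7, R8}. Each listed group contains at least one of these, so H is a hitting set of size 4.
No choice of 3 points meets every group, so 4 is the minimum.

4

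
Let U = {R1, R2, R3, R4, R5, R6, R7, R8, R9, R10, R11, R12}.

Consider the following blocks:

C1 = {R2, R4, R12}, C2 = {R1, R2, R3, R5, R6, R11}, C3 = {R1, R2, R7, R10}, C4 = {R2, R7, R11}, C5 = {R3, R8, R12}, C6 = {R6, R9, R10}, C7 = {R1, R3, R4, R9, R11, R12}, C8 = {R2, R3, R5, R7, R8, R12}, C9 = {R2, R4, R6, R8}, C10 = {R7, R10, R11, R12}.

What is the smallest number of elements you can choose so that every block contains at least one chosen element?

The 3 elements {R2, R3, R10} hit every block.
The blocks C4, C5, C6 are pairwise disjoint, so any hitting set needs a separate element for each — at least 3. Hence 3 is optimal.

3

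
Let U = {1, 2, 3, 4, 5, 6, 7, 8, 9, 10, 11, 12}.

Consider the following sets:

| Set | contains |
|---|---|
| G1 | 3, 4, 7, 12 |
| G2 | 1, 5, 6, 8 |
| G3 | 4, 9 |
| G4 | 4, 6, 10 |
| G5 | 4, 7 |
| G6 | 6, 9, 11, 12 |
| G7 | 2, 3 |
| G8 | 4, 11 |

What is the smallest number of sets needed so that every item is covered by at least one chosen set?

5

G2, G4, G5, G6, and G7 cover everything between them: the union {1, 2, 3, 4, 5, 6, 7, 8, 9, 10, 11, 12} is all of U.
No 4 of the 8 sets cover everything (all 70 combinations miss at least one item), so 5 is optimal.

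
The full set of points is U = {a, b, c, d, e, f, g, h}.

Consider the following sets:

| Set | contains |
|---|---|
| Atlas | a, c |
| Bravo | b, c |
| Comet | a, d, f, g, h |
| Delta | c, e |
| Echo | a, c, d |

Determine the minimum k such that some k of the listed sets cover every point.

3

Bravo and Comet and Delta together: Bravo ∪ Comet ∪ Delta = {a, b, c, d, e, f, g, h} — every point is covered.
Only Bravo contains b, so Bravo is forced; the remaining 6 points need at least 2 more sets (each remaining set adds at most 5) — so at least 3 sets are needed, and 3 is optimal.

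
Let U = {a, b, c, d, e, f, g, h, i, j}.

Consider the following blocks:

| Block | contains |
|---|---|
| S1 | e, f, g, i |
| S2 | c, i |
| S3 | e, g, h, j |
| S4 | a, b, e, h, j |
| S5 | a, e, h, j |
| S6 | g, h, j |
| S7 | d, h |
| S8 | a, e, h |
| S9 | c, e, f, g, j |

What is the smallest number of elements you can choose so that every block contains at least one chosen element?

3

T = {e, h, i} meets every block (each contains at least one member of T), and |T| = 3.
No choice of 2 elements meets every block, so 3 is the minimum.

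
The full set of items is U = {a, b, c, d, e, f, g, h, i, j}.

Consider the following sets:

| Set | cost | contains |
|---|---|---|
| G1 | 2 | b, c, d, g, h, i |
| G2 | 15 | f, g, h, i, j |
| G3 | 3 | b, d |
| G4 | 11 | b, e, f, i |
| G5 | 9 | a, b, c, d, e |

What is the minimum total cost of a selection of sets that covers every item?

G2, G5 together cover every item (G2 ∪ G5 = {a, b, c, d, e, f, g, h, i, j}); total cost 15 + 9 = 24.
The greedy pick G1, G5, G2 costs 26; no covering selection beats 24.

24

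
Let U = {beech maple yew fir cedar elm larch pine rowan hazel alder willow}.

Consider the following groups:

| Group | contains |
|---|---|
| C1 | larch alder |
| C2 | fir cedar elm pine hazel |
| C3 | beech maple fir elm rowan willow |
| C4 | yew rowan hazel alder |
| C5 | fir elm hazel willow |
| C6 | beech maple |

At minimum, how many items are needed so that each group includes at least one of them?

Take H = {beech, fir, alder}. Each listed group contains at least one of these, so H is a hitting set of size 3.
The groups C1, C2, C6 are pairwise disjoint, so any hitting set needs a separate item for each — at least 3. Hence 3 is optimal.

3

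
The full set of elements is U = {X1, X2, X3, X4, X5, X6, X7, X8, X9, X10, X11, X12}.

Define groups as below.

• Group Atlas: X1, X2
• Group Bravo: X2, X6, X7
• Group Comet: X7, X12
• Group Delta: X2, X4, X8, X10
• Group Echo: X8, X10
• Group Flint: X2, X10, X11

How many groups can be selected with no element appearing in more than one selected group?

3

Atlas, Comet, Echo are pairwise disjoint (Atlas={X1,X2}; Comet={X7,X12}; Echo={X8,X10}).
Every remaining group overlaps one of these, and no 4 of the listed groups are pairwise disjoint, so 3 is the maximum.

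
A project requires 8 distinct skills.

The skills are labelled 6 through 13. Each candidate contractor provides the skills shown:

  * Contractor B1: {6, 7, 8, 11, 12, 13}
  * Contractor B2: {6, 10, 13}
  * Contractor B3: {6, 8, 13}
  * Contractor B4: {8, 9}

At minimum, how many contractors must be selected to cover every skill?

3

B1 and B2 and B4 together: B1 ∪ B2 ∪ B4 = {6, 7, 8, 9, 10, 11, 12, 13} — every skill is covered.
Only B1 contains 7, so B1 is forced; the remaining 2 skills need at least 2 more contractors (each remaining contractor adds at most 1) — so at least 3 contractors are needed, and 3 is optimal.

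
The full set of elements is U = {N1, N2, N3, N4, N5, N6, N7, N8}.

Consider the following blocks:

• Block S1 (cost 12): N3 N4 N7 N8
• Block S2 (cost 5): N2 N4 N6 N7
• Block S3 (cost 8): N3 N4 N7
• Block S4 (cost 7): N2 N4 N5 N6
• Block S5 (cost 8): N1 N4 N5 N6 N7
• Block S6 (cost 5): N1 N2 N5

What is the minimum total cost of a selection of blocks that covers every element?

S1, S2, S6 together cover every element (S1 ∪ S2 ∪ S6 = {N1, N2, N3, N4, N5, N6, N7, N8}); total cost 12 + 5 + 5 = 22.
No covering selection has total cost below 22.

22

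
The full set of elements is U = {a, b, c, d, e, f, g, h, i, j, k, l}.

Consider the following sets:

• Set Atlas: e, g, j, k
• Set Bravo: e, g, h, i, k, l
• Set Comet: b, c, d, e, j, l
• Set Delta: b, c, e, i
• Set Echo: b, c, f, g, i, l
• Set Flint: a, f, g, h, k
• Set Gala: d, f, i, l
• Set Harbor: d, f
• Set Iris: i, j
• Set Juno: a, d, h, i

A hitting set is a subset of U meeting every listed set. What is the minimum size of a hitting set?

The 3 elements {d, i, k} hit every set.
No choice of 2 elements meets every set, so 3 is the minimum.

3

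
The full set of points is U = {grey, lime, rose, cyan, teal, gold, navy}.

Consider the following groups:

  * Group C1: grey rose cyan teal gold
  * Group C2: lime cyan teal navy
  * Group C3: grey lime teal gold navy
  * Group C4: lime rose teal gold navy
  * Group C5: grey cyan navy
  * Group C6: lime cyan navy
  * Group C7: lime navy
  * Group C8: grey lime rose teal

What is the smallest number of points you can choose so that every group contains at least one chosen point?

The 2 points {lime, cyan} hit every group.
The groups C1, C7 are pairwise disjoint, so any hitting set needs a separate point for each — at least 2. Hence 2 is optimal.

2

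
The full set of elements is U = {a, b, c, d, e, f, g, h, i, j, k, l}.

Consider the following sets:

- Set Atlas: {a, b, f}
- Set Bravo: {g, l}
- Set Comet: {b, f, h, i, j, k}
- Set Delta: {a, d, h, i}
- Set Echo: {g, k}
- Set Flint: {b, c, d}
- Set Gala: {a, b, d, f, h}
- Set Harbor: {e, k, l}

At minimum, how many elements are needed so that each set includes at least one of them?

4

T = {a, c, g, k} meets every set (each contains at least one member of T), and |T| = 4.
No choice of 3 elements meets every set, so 4 is the minimum.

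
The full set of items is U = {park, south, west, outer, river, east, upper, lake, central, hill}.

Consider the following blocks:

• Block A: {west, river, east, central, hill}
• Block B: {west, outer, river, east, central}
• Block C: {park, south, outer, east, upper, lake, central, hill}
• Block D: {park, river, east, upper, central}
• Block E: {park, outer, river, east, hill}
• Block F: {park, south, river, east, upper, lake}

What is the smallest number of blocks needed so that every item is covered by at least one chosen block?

2

Take {A, C}. Their union is {park, south, west, outer, river, east, upper, lake, central, hill}, which is all 10 items.
No single block has all 10 items (the largest, C, has 8), so 2 is optimal.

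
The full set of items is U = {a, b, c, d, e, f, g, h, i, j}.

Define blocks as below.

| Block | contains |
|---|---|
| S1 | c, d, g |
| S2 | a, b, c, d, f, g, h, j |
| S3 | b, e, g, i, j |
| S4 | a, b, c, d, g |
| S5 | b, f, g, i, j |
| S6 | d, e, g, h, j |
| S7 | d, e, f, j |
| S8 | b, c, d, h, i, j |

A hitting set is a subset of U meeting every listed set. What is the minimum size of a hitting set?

The 2 items {c, j} hit every block.
No single item lies in every block, so at least 2 are needed and 2 is optimal.

2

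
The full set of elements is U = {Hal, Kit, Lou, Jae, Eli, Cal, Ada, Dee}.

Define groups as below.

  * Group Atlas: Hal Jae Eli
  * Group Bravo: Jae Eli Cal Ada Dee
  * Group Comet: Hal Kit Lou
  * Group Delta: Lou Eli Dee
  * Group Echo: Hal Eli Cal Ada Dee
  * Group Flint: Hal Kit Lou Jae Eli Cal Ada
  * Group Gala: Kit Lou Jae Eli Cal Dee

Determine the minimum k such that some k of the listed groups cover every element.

2

Echo and Flint together: Echo ∪ Flint = {Hal, Kit, Lou, Jae, Eli, Cal, Ada, Dee} — every element is covered.
No single group has all 8 elements (the largest, Flint, has 7), so 2 is optimal.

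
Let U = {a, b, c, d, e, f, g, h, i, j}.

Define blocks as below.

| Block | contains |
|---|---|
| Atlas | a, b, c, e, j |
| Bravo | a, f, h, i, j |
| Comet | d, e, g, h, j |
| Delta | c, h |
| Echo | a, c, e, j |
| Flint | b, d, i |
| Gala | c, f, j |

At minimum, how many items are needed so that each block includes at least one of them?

Take T = {d, h, j}. Each listed block contains at least one of these, so T is a hitting set of size 3.
No choice of 2 items meets every block, so 3 is the minimum.

3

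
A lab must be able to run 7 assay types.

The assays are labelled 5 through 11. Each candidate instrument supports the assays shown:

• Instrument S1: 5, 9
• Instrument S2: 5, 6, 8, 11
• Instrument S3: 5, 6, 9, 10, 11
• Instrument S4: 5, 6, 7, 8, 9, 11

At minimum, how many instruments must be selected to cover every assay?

2

S3 and S4 together: S3 ∪ S4 = {5, 6, 7, 8, 9, 10, 11} — every assay is covered.
No single instrument has all 7 assays (the largest, S4, has 6), so 2 is optimal.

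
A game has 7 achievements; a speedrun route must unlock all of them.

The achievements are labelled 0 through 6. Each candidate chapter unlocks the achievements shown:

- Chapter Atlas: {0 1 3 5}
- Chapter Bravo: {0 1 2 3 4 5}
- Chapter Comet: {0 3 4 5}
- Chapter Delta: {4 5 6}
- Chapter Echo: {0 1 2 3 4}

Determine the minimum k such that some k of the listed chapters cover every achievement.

Delta and Echo together: Delta ∪ Echo = {0, 1, 2, 3, 4, 5, 6} — every achievement is covered.
No single chapter has all 7 achievements (the largest, Bravo, has 6), so 2 is optimal.

2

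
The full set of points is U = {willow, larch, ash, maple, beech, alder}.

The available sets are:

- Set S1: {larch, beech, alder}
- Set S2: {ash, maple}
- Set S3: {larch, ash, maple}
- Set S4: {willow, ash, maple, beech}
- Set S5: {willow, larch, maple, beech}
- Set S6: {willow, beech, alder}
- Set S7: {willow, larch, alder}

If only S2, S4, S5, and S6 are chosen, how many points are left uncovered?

0

Union of S2, S4, S5, S6 = {willow, larch, ash, maple, beech, alder} — that's every point, so 0 are uncovered.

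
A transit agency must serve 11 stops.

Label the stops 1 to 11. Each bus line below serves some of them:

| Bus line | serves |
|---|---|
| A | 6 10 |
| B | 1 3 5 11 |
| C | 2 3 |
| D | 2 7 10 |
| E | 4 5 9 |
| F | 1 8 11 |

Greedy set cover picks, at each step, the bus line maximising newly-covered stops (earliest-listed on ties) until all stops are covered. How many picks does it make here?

Greedy: pick B (covers 4 new) → pick D (covers 3 new) → pick E (covers 2 new) → pick A (covers 1 new) → pick F (covers 1 new). Total picks: 5.

5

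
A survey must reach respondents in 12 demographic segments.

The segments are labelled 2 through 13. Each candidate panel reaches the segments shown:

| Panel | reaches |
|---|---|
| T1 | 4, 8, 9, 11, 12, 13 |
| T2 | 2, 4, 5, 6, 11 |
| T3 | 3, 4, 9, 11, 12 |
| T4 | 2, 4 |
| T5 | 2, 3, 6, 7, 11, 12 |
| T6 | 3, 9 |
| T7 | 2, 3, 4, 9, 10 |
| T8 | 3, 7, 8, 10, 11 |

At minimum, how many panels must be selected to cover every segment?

3

T1 and T2 and T8 together: T1 ∪ T2 ∪ T8 = {2, 3, 4, 5, 6, 7, 8, 9, 10, 11, 12, 13} — every segment is covered.
Only T2 contains 5, so T2 is forced; the remaining 7 segments need at least 2 more panels (each remaining panel adds at most 4) — so at least 3 panels are needed, and 3 is optimal.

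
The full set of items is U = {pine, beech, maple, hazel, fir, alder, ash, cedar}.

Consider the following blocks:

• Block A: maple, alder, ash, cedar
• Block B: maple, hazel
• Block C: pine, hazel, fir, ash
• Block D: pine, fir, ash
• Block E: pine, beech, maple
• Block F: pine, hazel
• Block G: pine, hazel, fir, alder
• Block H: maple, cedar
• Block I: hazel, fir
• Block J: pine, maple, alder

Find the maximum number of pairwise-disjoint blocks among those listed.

C, H are pairwise disjoint (C={pine,hazel,fir,ash}; H={maple,cedar}).
Every remaining block overlaps one of these, and no 3 of the listed blocks are pairwise disjoint, so 2 is the maximum.

2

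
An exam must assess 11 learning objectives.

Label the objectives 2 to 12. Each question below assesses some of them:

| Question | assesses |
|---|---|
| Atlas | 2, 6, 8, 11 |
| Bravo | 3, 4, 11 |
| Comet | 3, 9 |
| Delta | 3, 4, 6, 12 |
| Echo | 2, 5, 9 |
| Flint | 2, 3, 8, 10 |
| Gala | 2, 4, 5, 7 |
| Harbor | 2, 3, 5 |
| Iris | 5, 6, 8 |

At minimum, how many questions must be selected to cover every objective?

5

Atlas and Comet and Delta and Flint and Gala together: Atlas ∪ Comet ∪ Delta ∪ Flint ∪ Gala = {2, 3, 4, 5, 6, 7, 8, 9, 10, 11, 12} — every objective is covered.
No 4 of the 9 questions cover everything (all 126 combinations miss at least one objective), so 5 is optimal.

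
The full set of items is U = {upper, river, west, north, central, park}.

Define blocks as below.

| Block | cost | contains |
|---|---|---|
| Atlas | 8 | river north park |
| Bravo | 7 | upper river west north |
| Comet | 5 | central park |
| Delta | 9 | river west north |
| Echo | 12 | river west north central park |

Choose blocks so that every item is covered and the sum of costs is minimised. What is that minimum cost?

12

Bravo, Comet together cover every item (Bravo ∪ Comet = {upper, river, west, north, central, park}); total cost 7 + 5 = 12.
No covering selection has total cost below 12.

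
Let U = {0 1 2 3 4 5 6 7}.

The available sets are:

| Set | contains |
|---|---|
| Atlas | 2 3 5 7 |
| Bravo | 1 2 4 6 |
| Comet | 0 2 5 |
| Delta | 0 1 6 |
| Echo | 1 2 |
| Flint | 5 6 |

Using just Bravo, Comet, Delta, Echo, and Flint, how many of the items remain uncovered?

2

Union of Bravo, Comet, Delta, Echo, Flint = {0, 1, 2, 4, 5, 6}.
Not covered: 3, 7 — 2 items.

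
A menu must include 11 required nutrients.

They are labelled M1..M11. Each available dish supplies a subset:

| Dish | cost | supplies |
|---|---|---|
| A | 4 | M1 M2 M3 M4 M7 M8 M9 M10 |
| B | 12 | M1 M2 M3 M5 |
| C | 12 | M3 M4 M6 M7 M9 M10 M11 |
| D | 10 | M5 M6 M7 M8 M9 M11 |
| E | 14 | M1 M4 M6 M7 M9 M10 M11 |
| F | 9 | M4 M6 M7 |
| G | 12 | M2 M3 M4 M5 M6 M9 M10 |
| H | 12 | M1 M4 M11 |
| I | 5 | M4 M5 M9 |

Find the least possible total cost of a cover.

14

A, D together cover every nutrient (A ∪ D = {M1, M2, M3, M4, M5, M6, M7, M8, M9, M10, M11}); total cost 4 + 10 = 14.
No covering selection has total cost below 14.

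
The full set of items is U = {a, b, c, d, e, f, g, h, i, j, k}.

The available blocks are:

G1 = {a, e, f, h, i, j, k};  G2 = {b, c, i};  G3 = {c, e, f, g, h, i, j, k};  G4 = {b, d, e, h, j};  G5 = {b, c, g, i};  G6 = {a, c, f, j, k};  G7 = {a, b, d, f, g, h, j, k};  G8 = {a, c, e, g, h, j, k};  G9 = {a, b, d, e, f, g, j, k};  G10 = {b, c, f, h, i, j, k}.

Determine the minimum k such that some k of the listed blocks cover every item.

G3 and G9 cover everything between them: the union {a, b, c, d, e, f, g, h, i, j, k} is all of U.
No single block has all 11 items (the largest, G3, has 8), so 2 is optimal.

2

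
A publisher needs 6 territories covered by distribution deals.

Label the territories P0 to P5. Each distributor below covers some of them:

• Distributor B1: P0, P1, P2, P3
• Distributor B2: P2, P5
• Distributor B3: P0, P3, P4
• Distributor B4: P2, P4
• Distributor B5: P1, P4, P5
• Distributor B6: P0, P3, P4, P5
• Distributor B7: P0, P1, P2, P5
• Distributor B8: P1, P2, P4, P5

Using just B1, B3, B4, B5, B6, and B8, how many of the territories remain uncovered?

0

Union of B1, B3, B4, B5, B6, B8 = {P0, P1, P2, P3, P4, P5} — that's every territory, so 0 are uncovered.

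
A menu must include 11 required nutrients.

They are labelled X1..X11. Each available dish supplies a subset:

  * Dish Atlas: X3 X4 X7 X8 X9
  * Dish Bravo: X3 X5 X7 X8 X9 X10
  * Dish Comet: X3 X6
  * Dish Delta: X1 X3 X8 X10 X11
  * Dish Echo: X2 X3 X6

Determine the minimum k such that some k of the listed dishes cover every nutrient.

4

Atlas and Bravo and Delta and Echo together: Atlas ∪ Bravo ∪ Delta ∪ Echo = {X1, X2, X3, X4, X5, X6, X7, X8, X9, X10, X11} — every nutrient is covered.
Only Bravo contains X5, so Bravo is forced; the remaining 5 nutrients need at least 3 more dishes (each remaining dish adds at most 2) — so at least 4 dishes are needed, and 4 is optimal.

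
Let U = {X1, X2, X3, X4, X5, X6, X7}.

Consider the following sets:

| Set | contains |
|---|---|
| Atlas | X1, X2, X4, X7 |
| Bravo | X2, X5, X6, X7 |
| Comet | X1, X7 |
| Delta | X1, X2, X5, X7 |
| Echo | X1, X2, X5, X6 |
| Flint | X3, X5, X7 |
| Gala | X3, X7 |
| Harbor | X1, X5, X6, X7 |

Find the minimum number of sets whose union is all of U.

3

Take {Atlas, Gala, Harbor}. Their union is {X1, X2, X3, X4, X5, X6, X7}, which is all 7 elements.
Only Atlas contains X4, so Atlas is forced; the remaining 3 elements need at least 2 more sets (each remaining set adds at most 2) — so at least 3 sets are needed, and 3 is optimal.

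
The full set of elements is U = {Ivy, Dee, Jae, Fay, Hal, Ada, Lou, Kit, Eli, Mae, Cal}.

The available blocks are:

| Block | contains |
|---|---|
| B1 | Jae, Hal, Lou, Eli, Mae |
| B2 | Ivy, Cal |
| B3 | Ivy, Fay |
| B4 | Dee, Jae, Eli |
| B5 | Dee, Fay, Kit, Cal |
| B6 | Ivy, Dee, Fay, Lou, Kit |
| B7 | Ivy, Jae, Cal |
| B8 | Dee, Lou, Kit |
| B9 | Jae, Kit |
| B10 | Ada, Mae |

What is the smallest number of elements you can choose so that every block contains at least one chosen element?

4

Take H = {Ivy, Dee, Jae, Mae}. Each listed block contains at least one of these, so H is a hitting set of size 4.
No choice of 3 elements meets every block, so 4 is the minimum.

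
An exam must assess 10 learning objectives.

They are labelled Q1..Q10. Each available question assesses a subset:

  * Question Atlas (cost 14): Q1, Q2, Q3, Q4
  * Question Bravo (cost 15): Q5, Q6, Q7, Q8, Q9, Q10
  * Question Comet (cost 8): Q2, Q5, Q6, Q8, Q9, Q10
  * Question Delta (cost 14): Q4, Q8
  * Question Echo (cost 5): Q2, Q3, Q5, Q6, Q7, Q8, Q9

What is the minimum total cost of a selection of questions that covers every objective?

Atlas, Comet, Echo together cover every objective (Atlas ∪ Comet ∪ Echo = {Q1, Q2, Q3, Q4, Q5, Q6, Q7, Q8, Q9, Q10}); total cost 14 + 8 + 5 = 27.
No covering selection has total cost below 27.

27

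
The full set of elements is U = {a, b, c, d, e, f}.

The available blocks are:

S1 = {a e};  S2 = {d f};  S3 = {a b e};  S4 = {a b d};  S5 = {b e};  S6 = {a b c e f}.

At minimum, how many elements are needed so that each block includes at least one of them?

Take H = {d, e}. Each listed block contains at least one of these, so H is a hitting set of size 2.
The blocks S1, S2 are pairwise disjoint, so any hitting set needs a separate element for each — at least 2. Hence 2 is optimal.

2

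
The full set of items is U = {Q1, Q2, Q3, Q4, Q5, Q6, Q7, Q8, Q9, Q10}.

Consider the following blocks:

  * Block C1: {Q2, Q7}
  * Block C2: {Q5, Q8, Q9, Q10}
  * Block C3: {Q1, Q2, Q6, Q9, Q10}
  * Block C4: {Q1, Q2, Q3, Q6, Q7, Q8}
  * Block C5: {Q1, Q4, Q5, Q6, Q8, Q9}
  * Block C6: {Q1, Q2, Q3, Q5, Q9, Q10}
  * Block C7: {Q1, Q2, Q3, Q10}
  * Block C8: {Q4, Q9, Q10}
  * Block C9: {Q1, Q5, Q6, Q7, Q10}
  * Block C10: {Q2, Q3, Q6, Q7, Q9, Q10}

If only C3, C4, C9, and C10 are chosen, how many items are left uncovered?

Union of C3, C4, C9, C10 = {Q1, Q2, Q3, Q5, Q6, Q7, Q8, Q9, Q10}.
Not covered: Q4 — 1 item.

1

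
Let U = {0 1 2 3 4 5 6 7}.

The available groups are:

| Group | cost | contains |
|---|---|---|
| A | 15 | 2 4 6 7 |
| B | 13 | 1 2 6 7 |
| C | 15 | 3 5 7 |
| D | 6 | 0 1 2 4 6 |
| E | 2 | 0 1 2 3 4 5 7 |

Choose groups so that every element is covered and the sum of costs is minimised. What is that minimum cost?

D, E together cover every element (D ∪ E = {0, 1, 2, 3, 4, 5, 6, 7}); total cost 6 + 2 = 8.
No covering selection has total cost below 8.

8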